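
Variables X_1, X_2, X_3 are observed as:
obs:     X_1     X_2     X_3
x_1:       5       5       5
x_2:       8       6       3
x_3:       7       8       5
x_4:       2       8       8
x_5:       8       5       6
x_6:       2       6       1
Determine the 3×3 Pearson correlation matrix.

Step 1 — column means:
  mean(X_1) = (5 + 8 + 7 + 2 + 8 + 2) / 6 = 32/6 = 5.3333
  mean(X_2) = (5 + 6 + 8 + 8 + 5 + 6) / 6 = 38/6 = 6.3333
  mean(X_3) = (5 + 3 + 5 + 8 + 6 + 1) / 6 = 28/6 = 4.6667

Step 2 — sample variances and covariances s[i,j] = (1/(n-1)) · Σ_k (x_{k,i} - mean_i) · (x_{k,j} - mean_j), with n-1 = 5:
  s[X_1,X_1] = ((-0.3333)·(-0.3333) + (2.6667)·(2.6667) + (1.6667)·(1.6667) + (-3.3333)·(-3.3333) + (2.6667)·(2.6667) + (-3.3333)·(-3.3333)) / 5 = 39.3333/5 = 7.8667
  s[X_1,X_2] = ((-0.3333)·(-1.3333) + (2.6667)·(-0.3333) + (1.6667)·(1.6667) + (-3.3333)·(1.6667) + (2.6667)·(-1.3333) + (-3.3333)·(-0.3333)) / 5 = -5.6667/5 = -1.1333
  s[X_1,X_3] = ((-0.3333)·(0.3333) + (2.6667)·(-1.6667) + (1.6667)·(0.3333) + (-3.3333)·(3.3333) + (2.6667)·(1.3333) + (-3.3333)·(-3.6667)) / 5 = 0.6667/5 = 0.1333
  s[X_2,X_2] = ((-1.3333)·(-1.3333) + (-0.3333)·(-0.3333) + (1.6667)·(1.6667) + (1.6667)·(1.6667) + (-1.3333)·(-1.3333) + (-0.3333)·(-0.3333)) / 5 = 9.3333/5 = 1.8667
  s[X_2,X_3] = ((-1.3333)·(0.3333) + (-0.3333)·(-1.6667) + (1.6667)·(0.3333) + (1.6667)·(3.3333) + (-1.3333)·(1.3333) + (-0.3333)·(-3.6667)) / 5 = 5.6667/5 = 1.1333
  s[X_3,X_3] = ((0.3333)·(0.3333) + (-1.6667)·(-1.6667) + (0.3333)·(0.3333) + (3.3333)·(3.3333) + (1.3333)·(1.3333) + (-3.6667)·(-3.6667)) / 5 = 29.3333/5 = 5.8667
  Sample standard deviations s_i = √(s[i,i]):
  s(X_1) = √(7.8667) = 2.8048
  s(X_2) = √(1.8667) = 1.3663
  s(X_3) = √(5.8667) = 2.4221

Step 3 — r_{ij} = s_{ij} / (s_i · s_j):
  r[X_1,X_1] = 1 (diagonal).
  r[X_1,X_2] = -1.1333 / (2.8048 · 1.3663) = -1.1333 / 3.832 = -0.2958
  r[X_1,X_3] = 0.1333 / (2.8048 · 2.4221) = 0.1333 / 6.7935 = 0.0196
  r[X_2,X_2] = 1 (diagonal).
  r[X_2,X_3] = 1.1333 / (1.3663 · 2.4221) = 1.1333 / 3.3092 = 0.3425
  r[X_3,X_3] = 1 (diagonal).

R is symmetric with unit diagonal. Assembling:

R = [[1, -0.2958, 0.0196],
 [-0.2958, 1, 0.3425],
 [0.0196, 0.3425, 1]]


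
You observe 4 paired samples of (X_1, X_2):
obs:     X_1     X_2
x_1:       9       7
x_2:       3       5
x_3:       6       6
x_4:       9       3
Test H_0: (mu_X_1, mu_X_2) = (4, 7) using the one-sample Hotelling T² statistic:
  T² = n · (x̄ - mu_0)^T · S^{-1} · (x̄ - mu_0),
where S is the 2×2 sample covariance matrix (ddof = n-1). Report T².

Step 1 — sample mean vector:
  mean(X_1) = (9 + 3 + 6 + 9) / 4 = 27/4 = 6.75
  mean(X_2) = (7 + 5 + 6 + 3) / 4 = 21/4 = 5.25
  x̄ = (6.75, 5.25),  deviation x̄ - mu_0 = (6.75, 5.25) - (4, 7) = (2.75, -1.75).

Step 2 — sample covariance matrix, S[i,j] = (1/(n-1)) · Σ_k (x_{k,i} - mean_i) · (x_{k,j} - mean_j), divisor n-1 = 3:
  S[X_1,X_1] = ((2.25)·(2.25) + (-3.75)·(-3.75) + (-0.75)·(-0.75) + (2.25)·(2.25)) / 3 = 24.75/3 = 8.25
  S[X_1,X_2] = ((2.25)·(1.75) + (-3.75)·(-0.25) + (-0.75)·(0.75) + (2.25)·(-2.25)) / 3 = -0.75/3 = -0.25
  S[X_2,X_2] = ((1.75)·(1.75) + (-0.25)·(-0.25) + (0.75)·(0.75) + (-2.25)·(-2.25)) / 3 = 8.75/3 = 2.9167
  S = [[8.25, -0.25],
 [-0.25, 2.9167]].

Step 3 — invert S. det(S) = 8.25·2.9167 - (-0.25)² = 24.
  S^{-1} = (1/det) · [[d, -b], [-b, a]] = [[0.1215, 0.0104],
 [0.0104, 0.3438]].

Step 4 — quadratic form (x̄ - mu_0)^T · S^{-1} · (x̄ - mu_0):
  S^{-1} · (x̄ - mu_0) = (0.316, -0.5729),
  (x̄ - mu_0)^T · [...] = (2.75)·(0.316) + (-1.75)·(-0.5729) = 1.8715.

Step 5 — scale by n: T² = 4 · 1.8715 = 7.4861.

T² ≈ 7.4861


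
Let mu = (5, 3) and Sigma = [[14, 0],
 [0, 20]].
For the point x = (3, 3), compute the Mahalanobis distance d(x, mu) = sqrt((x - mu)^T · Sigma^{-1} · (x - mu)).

Step 1 — centre the observation: (x - mu) = (-2, 0).

Step 2 — invert Sigma. det(Sigma) = 14·20 - (0)² = 280.
  Sigma^{-1} = (1/det) · [[d, -b], [-b, a]] = [[0.0714, 0],
 [0, 0.05]].

Step 3 — form the quadratic (x - mu)^T · Sigma^{-1} · (x - mu):
  Sigma^{-1} · (x - mu) = (-0.1429, 0).
  (x - mu)^T · [Sigma^{-1} · (x - mu)] = (-2)·(-0.1429) + (0)·(0) = 0.2857.

Step 4 — take square root: d = √(0.2857) ≈ 0.5345.

d(x, mu) = √(0.2857) ≈ 0.5345


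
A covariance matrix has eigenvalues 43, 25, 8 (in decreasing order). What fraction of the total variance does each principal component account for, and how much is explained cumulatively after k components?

Step 1 — total variance = trace(Sigma) = Σ λ_i = 43 + 25 + 8 = 76.

Step 2 — fraction explained by component i = λ_i / Σ λ:
  PC1: 43/76 = 0.5658
  PC2: 25/76 = 0.3289
  PC3: 8/76 = 0.1053

Step 3 — cumulative fraction after k components = (λ_1 + ... + λ_k) / Σ λ:
  k = 1: 43/76 = 0.5658
  k = 2: (43 + 25)/76 = 68/76 = 0.8947
  k = 3: (43 + 25 + 8)/76 = 76/76 = 1

Summary (fraction, with percent):

explained: PC1 0.5658 (56.58%), PC2 0.3289 (32.89%), PC3 0.1053 (10.53%);  cumulative: 0.5658, 0.8947, 1


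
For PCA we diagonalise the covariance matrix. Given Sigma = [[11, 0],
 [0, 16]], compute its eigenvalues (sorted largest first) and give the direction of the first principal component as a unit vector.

Step 1 — characteristic polynomial of 2×2 Sigma:
  det(Sigma - λI) = λ² - trace · λ + det = 0.
  trace = 11 + 16 = 27, det = 11·16 - (0)² = 176.
Step 2 — discriminant:
  Δ = trace² - 4·det = 729 - 704 = 25.
Step 3 — eigenvalues:
  λ = (trace ± √Δ)/2 = (27 ± 5)/2,
  λ_1 = 16,  λ_2 = 11.

Step 4 — unit eigenvector for λ_1: Sigma is diagonal, so its eigenvectors are the coordinate axes. λ_1 = 16 is the diagonal entry on the second coordinate axis, hence
  v_1 = (0, 1) (||v_1|| = 1).

λ_1 = 16,  λ_2 = 11;  v_1 ≈ (0, 1)


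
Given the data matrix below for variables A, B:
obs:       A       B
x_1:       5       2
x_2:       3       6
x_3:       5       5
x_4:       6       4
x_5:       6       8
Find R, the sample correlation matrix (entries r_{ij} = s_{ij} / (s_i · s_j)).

Step 1 — column means:
  mean(A) = (5 + 3 + 5 + 6 + 6) / 5 = 25/5 = 5
  mean(B) = (2 + 6 + 5 + 4 + 8) / 5 = 25/5 = 5

Step 2 — sample variances and covariances s[i,j] = (1/(n-1)) · Σ_k (x_{k,i} - mean_i) · (x_{k,j} - mean_j), with n-1 = 4:
  s[A,A] = ((0)·(0) + (-2)·(-2) + (0)·(0) + (1)·(1) + (1)·(1)) / 4 = 6/4 = 1.5
  s[A,B] = ((0)·(-3) + (-2)·(1) + (0)·(0) + (1)·(-1) + (1)·(3)) / 4 = 0/4 = 0
  s[B,B] = ((-3)·(-3) + (1)·(1) + (0)·(0) + (-1)·(-1) + (3)·(3)) / 4 = 20/4 = 5
  Sample standard deviations s_i = √(s[i,i]):
  s(A) = √(1.5) = 1.2247
  s(B) = √(5) = 2.2361

Step 3 — r_{ij} = s_{ij} / (s_i · s_j):
  r[A,A] = 1 (diagonal).
  r[A,B] = 0 / (1.2247 · 2.2361) = 0 / 2.7386 = 0
  r[B,B] = 1 (diagonal).

R is symmetric with unit diagonal. Assembling:

R = [[1, 0],
 [0, 1]]


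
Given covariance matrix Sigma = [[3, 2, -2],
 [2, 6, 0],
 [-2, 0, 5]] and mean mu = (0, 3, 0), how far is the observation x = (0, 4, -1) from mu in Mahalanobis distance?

Step 1 — centre the observation: (x - mu) = (0, 1, -1).

Step 2 — invert Sigma (cofactor / det for 3×3, or solve directly):
  Sigma^{-1} = [[0.6522, -0.2174, 0.2609],
 [-0.2174, 0.2391, -0.087],
 [0.2609, -0.087, 0.3043]].

Step 3 — form the quadratic (x - mu)^T · Sigma^{-1} · (x - mu):
  Sigma^{-1} · (x - mu) = (-0.4783, 0.3261, -0.3913).
  (x - mu)^T · [Sigma^{-1} · (x - mu)] = (0)·(-0.4783) + (1)·(0.3261) + (-1)·(-0.3913) = 0.7174.

Step 4 — take square root: d = √(0.7174) ≈ 0.847.

d(x, mu) = √(0.7174) ≈ 0.847


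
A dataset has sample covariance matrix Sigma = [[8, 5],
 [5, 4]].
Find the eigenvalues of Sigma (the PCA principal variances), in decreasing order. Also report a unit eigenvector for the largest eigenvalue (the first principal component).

Step 1 — characteristic polynomial of 2×2 Sigma:
  det(Sigma - λI) = λ² - trace · λ + det = 0.
  trace = 8 + 4 = 12, det = 8·4 - (5)² = 7.
Step 2 — discriminant:
  Δ = trace² - 4·det = 144 - 28 = 116.
Step 3 — eigenvalues:
  λ = (trace ± √Δ)/2 = (12 ± 10.7703)/2,
  λ_1 = 11.3852,  λ_2 = 0.6148.

Step 4 — unit eigenvector for λ_1: solve (Sigma - λ_1 I)v = 0. First row:
  (8 - 11.3852)·v_x + (5)·v_y = 0, i.e. (-3.3852)·v_x + (5)·v_y = 0,
  so v ∝ (b, λ_1 - a) = (5, 3.3852) = u.
  ||u|| = √((5)² + (3.3852)²) = √(36.4593) ≈ 6.0382,
  v_1 = u/||u|| ≈ (0.8281, 0.5606) (||v_1|| = 1).

λ_1 = 11.3852,  λ_2 = 0.6148;  v_1 ≈ (0.8281, 0.5606)


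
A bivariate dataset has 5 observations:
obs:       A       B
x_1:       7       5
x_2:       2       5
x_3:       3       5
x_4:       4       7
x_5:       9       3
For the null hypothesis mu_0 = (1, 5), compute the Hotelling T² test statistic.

Step 1 — sample mean vector:
  mean(A) = (7 + 2 + 3 + 4 + 9) / 5 = 25/5 = 5
  mean(B) = (5 + 5 + 5 + 7 + 3) / 5 = 25/5 = 5
  x̄ = (5, 5),  deviation x̄ - mu_0 = (5, 5) - (1, 5) = (4, 0).

Step 2 — sample covariance matrix, S[i,j] = (1/(n-1)) · Σ_k (x_{k,i} - mean_i) · (x_{k,j} - mean_j), divisor n-1 = 4:
  S[A,A] = ((2)·(2) + (-3)·(-3) + (-2)·(-2) + (-1)·(-1) + (4)·(4)) / 4 = 34/4 = 8.5
  S[A,B] = ((2)·(0) + (-3)·(0) + (-2)·(0) + (-1)·(2) + (4)·(-2)) / 4 = -10/4 = -2.5
  S[B,B] = ((0)·(0) + (0)·(0) + (0)·(0) + (2)·(2) + (-2)·(-2)) / 4 = 8/4 = 2
  S = [[8.5, -2.5],
 [-2.5, 2]].

Step 3 — invert S. det(S) = 8.5·2 - (-2.5)² = 10.75.
  S^{-1} = (1/det) · [[d, -b], [-b, a]] = [[0.186, 0.2326],
 [0.2326, 0.7907]].

Step 4 — quadratic form (x̄ - mu_0)^T · S^{-1} · (x̄ - mu_0):
  S^{-1} · (x̄ - mu_0) = (0.7442, 0.9302),
  (x̄ - mu_0)^T · [...] = (4)·(0.7442) + (0)·(0.9302) = 2.9767.

Step 5 — scale by n: T² = 5 · 2.9767 = 14.8837.

T² ≈ 14.8837


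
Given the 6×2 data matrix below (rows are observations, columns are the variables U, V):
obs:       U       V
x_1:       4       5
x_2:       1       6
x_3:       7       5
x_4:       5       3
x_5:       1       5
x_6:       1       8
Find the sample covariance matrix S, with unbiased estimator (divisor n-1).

Step 1 — column means:
  mean(U) = (4 + 1 + 7 + 5 + 1 + 1) / 6 = 19/6 = 3.1667
  mean(V) = (5 + 6 + 5 + 3 + 5 + 8) / 6 = 32/6 = 5.3333

Step 2 — sample covariance S[i,j] = (1/(n-1)) · Σ_k (x_{k,i} - mean_i) · (x_{k,j} - mean_j), with n-1 = 5.
  S[U,U] = ((0.8333)·(0.8333) + (-2.1667)·(-2.1667) + (3.8333)·(3.8333) + (1.8333)·(1.8333) + (-2.1667)·(-2.1667) + (-2.1667)·(-2.1667)) / 5 = 32.8333/5 = 6.5667
  S[U,V] = ((0.8333)·(-0.3333) + (-2.1667)·(0.6667) + (3.8333)·(-0.3333) + (1.8333)·(-2.3333) + (-2.1667)·(-0.3333) + (-2.1667)·(2.6667)) / 5 = -12.3333/5 = -2.4667
  S[V,V] = ((-0.3333)·(-0.3333) + (0.6667)·(0.6667) + (-0.3333)·(-0.3333) + (-2.3333)·(-2.3333) + (-0.3333)·(-0.3333) + (2.6667)·(2.6667)) / 5 = 13.3333/5 = 2.6667

S is symmetric (S[j,i] = S[i,j]). Assembling:

S = [[6.5667, -2.4667],
 [-2.4667, 2.6667]]


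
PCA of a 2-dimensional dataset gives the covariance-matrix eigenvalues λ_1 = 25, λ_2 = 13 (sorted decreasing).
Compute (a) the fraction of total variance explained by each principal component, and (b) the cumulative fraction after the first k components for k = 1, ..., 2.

Step 1 — total variance = trace(Sigma) = Σ λ_i = 25 + 13 = 38.

Step 2 — fraction explained by component i = λ_i / Σ λ:
  PC1: 25/38 = 0.6579
  PC2: 13/38 = 0.3421

Step 3 — cumulative fraction after k components = (λ_1 + ... + λ_k) / Σ λ:
  k = 1: 25/38 = 0.6579
  k = 2: (25 + 13)/38 = 38/38 = 1

Summary (fraction, with percent):

explained: PC1 0.6579 (65.79%), PC2 0.3421 (34.21%);  cumulative: 0.6579, 1


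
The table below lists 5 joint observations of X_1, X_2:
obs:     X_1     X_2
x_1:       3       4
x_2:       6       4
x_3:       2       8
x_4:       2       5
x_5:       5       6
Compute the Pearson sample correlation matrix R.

Step 1 — column means:
  mean(X_1) = (3 + 6 + 2 + 2 + 5) / 5 = 18/5 = 3.6
  mean(X_2) = (4 + 4 + 8 + 5 + 6) / 5 = 27/5 = 5.4

Step 2 — sample variances and covariances s[i,j] = (1/(n-1)) · Σ_k (x_{k,i} - mean_i) · (x_{k,j} - mean_j), with n-1 = 4:
  s[X_1,X_1] = ((-0.6)·(-0.6) + (2.4)·(2.4) + (-1.6)·(-1.6) + (-1.6)·(-1.6) + (1.4)·(1.4)) / 4 = 13.2/4 = 3.3
  s[X_1,X_2] = ((-0.6)·(-1.4) + (2.4)·(-1.4) + (-1.6)·(2.6) + (-1.6)·(-0.4) + (1.4)·(0.6)) / 4 = -5.2/4 = -1.3
  s[X_2,X_2] = ((-1.4)·(-1.4) + (-1.4)·(-1.4) + (2.6)·(2.6) + (-0.4)·(-0.4) + (0.6)·(0.6)) / 4 = 11.2/4 = 2.8
  Sample standard deviations s_i = √(s[i,i]):
  s(X_1) = √(3.3) = 1.8166
  s(X_2) = √(2.8) = 1.6733

Step 3 — r_{ij} = s_{ij} / (s_i · s_j):
  r[X_1,X_1] = 1 (diagonal).
  r[X_1,X_2] = -1.3 / (1.8166 · 1.6733) = -1.3 / 3.0397 = -0.4277
  r[X_2,X_2] = 1 (diagonal).

R is symmetric with unit diagonal. Assembling:

R = [[1, -0.4277],
 [-0.4277, 1]]


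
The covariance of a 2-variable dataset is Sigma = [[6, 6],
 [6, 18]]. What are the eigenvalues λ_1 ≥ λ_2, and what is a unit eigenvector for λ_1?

Step 1 — characteristic polynomial of 2×2 Sigma:
  det(Sigma - λI) = λ² - trace · λ + det = 0.
  trace = 6 + 18 = 24, det = 6·18 - (6)² = 72.
Step 2 — discriminant:
  Δ = trace² - 4·det = 576 - 288 = 288.
Step 3 — eigenvalues:
  λ = (trace ± √Δ)/2 = (24 ± 16.9706)/2,
  λ_1 = 20.4853,  λ_2 = 3.5147.

Step 4 — unit eigenvector for λ_1: solve (Sigma - λ_1 I)v = 0. First row:
  (6 - 20.4853)·v_x + (6)·v_y = 0, i.e. (-14.4853)·v_x + (6)·v_y = 0,
  so v ∝ (b, λ_1 - a) = (6, 14.4853) = u.
  ||u|| = √((6)² + (14.4853)²) = √(245.8234) ≈ 15.6788,
  v_1 = u/||u|| ≈ (0.3827, 0.9239) (||v_1|| = 1).

λ_1 = 20.4853,  λ_2 = 3.5147;  v_1 ≈ (0.3827, 0.9239)


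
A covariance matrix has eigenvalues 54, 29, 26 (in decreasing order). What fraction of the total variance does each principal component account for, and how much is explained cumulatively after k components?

Step 1 — total variance = trace(Sigma) = Σ λ_i = 54 + 29 + 26 = 109.

Step 2 — fraction explained by component i = λ_i / Σ λ:
  PC1: 54/109 = 0.4954
  PC2: 29/109 = 0.2661
  PC3: 26/109 = 0.2385

Step 3 — cumulative fraction after k components = (λ_1 + ... + λ_k) / Σ λ:
  k = 1: 54/109 = 0.4954
  k = 2: (54 + 29)/109 = 83/109 = 0.7615
  k = 3: (54 + 29 + 26)/109 = 109/109 = 1

Summary (fraction, with percent):

explained: PC1 0.4954 (49.54%), PC2 0.2661 (26.61%), PC3 0.2385 (23.85%);  cumulative: 0.4954, 0.7615, 1


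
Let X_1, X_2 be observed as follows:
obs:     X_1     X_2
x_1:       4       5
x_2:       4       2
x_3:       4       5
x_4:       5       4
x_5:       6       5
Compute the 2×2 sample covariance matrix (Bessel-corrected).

Step 1 — column means:
  mean(X_1) = (4 + 4 + 4 + 5 + 6) / 5 = 23/5 = 4.6
  mean(X_2) = (5 + 2 + 5 + 4 + 5) / 5 = 21/5 = 4.2

Step 2 — sample covariance S[i,j] = (1/(n-1)) · Σ_k (x_{k,i} - mean_i) · (x_{k,j} - mean_j), with n-1 = 4.
  S[X_1,X_1] = ((-0.6)·(-0.6) + (-0.6)·(-0.6) + (-0.6)·(-0.6) + (0.4)·(0.4) + (1.4)·(1.4)) / 4 = 3.2/4 = 0.8
  S[X_1,X_2] = ((-0.6)·(0.8) + (-0.6)·(-2.2) + (-0.6)·(0.8) + (0.4)·(-0.2) + (1.4)·(0.8)) / 4 = 1.4/4 = 0.35
  S[X_2,X_2] = ((0.8)·(0.8) + (-2.2)·(-2.2) + (0.8)·(0.8) + (-0.2)·(-0.2) + (0.8)·(0.8)) / 4 = 6.8/4 = 1.7

S is symmetric (S[j,i] = S[i,j]). Assembling:

S = [[0.8, 0.35],
 [0.35, 1.7]]


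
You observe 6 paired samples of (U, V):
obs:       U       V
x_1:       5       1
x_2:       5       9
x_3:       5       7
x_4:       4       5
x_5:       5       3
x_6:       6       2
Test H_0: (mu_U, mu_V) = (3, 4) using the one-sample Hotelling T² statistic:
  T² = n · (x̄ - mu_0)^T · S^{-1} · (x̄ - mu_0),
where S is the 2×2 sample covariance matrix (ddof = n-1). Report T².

Step 1 — sample mean vector:
  mean(U) = (5 + 5 + 5 + 4 + 5 + 6) / 6 = 30/6 = 5
  mean(V) = (1 + 9 + 7 + 5 + 3 + 2) / 6 = 27/6 = 4.5
  x̄ = (5, 4.5),  deviation x̄ - mu_0 = (5, 4.5) - (3, 4) = (2, 0.5).

Step 2 — sample covariance matrix, S[i,j] = (1/(n-1)) · Σ_k (x_{k,i} - mean_i) · (x_{k,j} - mean_j), divisor n-1 = 5:
  S[U,U] = ((0)·(0) + (0)·(0) + (0)·(0) + (-1)·(-1) + (0)·(0) + (1)·(1)) / 5 = 2/5 = 0.4
  S[U,V] = ((0)·(-3.5) + (0)·(4.5) + (0)·(2.5) + (-1)·(0.5) + (0)·(-1.5) + (1)·(-2.5)) / 5 = -3/5 = -0.6
  S[V,V] = ((-3.5)·(-3.5) + (4.5)·(4.5) + (2.5)·(2.5) + (0.5)·(0.5) + (-1.5)·(-1.5) + (-2.5)·(-2.5)) / 5 = 47.5/5 = 9.5
  S = [[0.4, -0.6],
 [-0.6, 9.5]].

Step 3 — invert S. det(S) = 0.4·9.5 - (-0.6)² = 3.44.
  S^{-1} = (1/det) · [[d, -b], [-b, a]] = [[2.7616, 0.1744],
 [0.1744, 0.1163]].

Step 4 — quadratic form (x̄ - mu_0)^T · S^{-1} · (x̄ - mu_0):
  S^{-1} · (x̄ - mu_0) = (5.6105, 0.407),
  (x̄ - mu_0)^T · [...] = (2)·(5.6105) + (0.5)·(0.407) = 11.4244.

Step 5 — scale by n: T² = 6 · 11.4244 = 68.5465.

T² ≈ 68.5465


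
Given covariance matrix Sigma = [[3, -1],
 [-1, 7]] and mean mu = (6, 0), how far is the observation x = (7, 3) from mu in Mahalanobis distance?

Step 1 — centre the observation: (x - mu) = (1, 3).

Step 2 — invert Sigma. det(Sigma) = 3·7 - (-1)² = 20.
  Sigma^{-1} = (1/det) · [[d, -b], [-b, a]] = [[0.35, 0.05],
 [0.05, 0.15]].

Step 3 — form the quadratic (x - mu)^T · Sigma^{-1} · (x - mu):
  Sigma^{-1} · (x - mu) = (0.5, 0.5).
  (x - mu)^T · [Sigma^{-1} · (x - mu)] = (1)·(0.5) + (3)·(0.5) = 2.

Step 4 — take square root: d = √(2) ≈ 1.4142.

d(x, mu) = √(2) ≈ 1.4142


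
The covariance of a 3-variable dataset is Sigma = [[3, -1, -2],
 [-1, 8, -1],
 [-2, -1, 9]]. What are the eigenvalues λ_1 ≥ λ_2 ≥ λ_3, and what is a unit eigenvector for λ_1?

Step 1 — characteristic polynomial p(λ) = det(λI - Sigma) = λ³ - tr·λ² + c_1·λ - det, where tr = trace, c_1 = sum of the principal 2×2 minors, det = det(Sigma):
  tr = 3 + 8 + 9 = 20,
  c_1 = (3·8 - (-1)²) + (3·9 - (-2)²) + (8·9 - (-1)²) = 23 + 23 + 71 = 117,
  det = 3·(8·9 - (-1)²) - (-1)·((-1)·9 - (-1)·(-2)) + (-2)·((-1)·(-1) - 8·(-2)) = 3·(71) - (-1)·(-11) + (-2)·(17) = 168.
  So p(λ) = λ³ - 20λ² + 117λ - 168.
Step 2 — look for an integer root (rational root theorem: any rational root is an integer divisor of 168). Testing λ = 8:
  p(8) = 512 - 1280 + 936 - 168 = 0  ✓
  Dividing out (λ - 8): p(λ) = (λ - 8)(λ² - 12λ + 21).
Step 3 — remaining eigenvalues from the quadratic λ² - 12λ + 21 = 0:
  Δ = 12² - 4·21 = 144 - 84 = 60,  λ = (12 ± √60)/2 = (12 ± 7.746)/2 ≈ 9.873 or 2.127.
  Sorted: λ_1 = 9.873,  λ_2 = 8,  λ_3 = 2.127  (check: sum = 20 = tr ✓).

Step 4 — unit eigenvector for λ_1 ≈ 9.873: v spans the null space of (Sigma - λ_1 I), whose rows are
  r_1 = (-6.873, -1, -2),  r_2 = (-1, -1.873, -1),  r_3 = (-2, -1, -0.873).
  v is orthogonal to every row, so take v ∝ r_1 × r_2 = ((-1)·(-1) - (-2)·(-1.873), (-2)·(-1) - (-6.873)·(-1), (-6.873)·(-1.873) - (-1)·(-1)) ≈ (-2.746, -4.873, 11.873).
  Rescale (multiply by -1 so the first nonzero entry is positive): u = (2.746, 4.873, -11.873).
  ||u|| = √((2.746)² + (4.873)² + (-11.873)²) = √(172.254) ≈ 13.1246,  v_1 = u/||u|| ≈ (0.2092, 0.3713, -0.9046) (||v_1|| = 1).

λ_1 = 9.873,  λ_2 = 8,  λ_3 = 2.127;  v_1 ≈ (0.2092, 0.3713, -0.9046)


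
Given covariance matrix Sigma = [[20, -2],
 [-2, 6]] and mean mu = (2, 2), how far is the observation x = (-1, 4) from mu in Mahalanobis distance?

Step 1 — centre the observation: (x - mu) = (-3, 2).

Step 2 — invert Sigma. det(Sigma) = 20·6 - (-2)² = 116.
  Sigma^{-1} = (1/det) · [[d, -b], [-b, a]] = [[0.0517, 0.0172],
 [0.0172, 0.1724]].

Step 3 — form the quadratic (x - mu)^T · Sigma^{-1} · (x - mu):
  Sigma^{-1} · (x - mu) = (-0.1207, 0.2931).
  (x - mu)^T · [Sigma^{-1} · (x - mu)] = (-3)·(-0.1207) + (2)·(0.2931) = 0.9483.

Step 4 — take square root: d = √(0.9483) ≈ 0.9738.

d(x, mu) = √(0.9483) ≈ 0.9738


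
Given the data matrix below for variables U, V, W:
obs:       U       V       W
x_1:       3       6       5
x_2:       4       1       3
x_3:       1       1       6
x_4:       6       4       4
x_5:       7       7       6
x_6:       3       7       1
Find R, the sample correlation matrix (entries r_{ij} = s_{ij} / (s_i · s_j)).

Step 1 — column means:
  mean(U) = (3 + 4 + 1 + 6 + 7 + 3) / 6 = 24/6 = 4
  mean(V) = (6 + 1 + 1 + 4 + 7 + 7) / 6 = 26/6 = 4.3333
  mean(W) = (5 + 3 + 6 + 4 + 6 + 1) / 6 = 25/6 = 4.1667

Step 2 — sample variances and covariances s[i,j] = (1/(n-1)) · Σ_k (x_{k,i} - mean_i) · (x_{k,j} - mean_j), with n-1 = 5:
  s[U,U] = ((-1)·(-1) + (0)·(0) + (-3)·(-3) + (2)·(2) + (3)·(3) + (-1)·(-1)) / 5 = 24/5 = 4.8
  s[U,V] = ((-1)·(1.6667) + (0)·(-3.3333) + (-3)·(-3.3333) + (2)·(-0.3333) + (3)·(2.6667) + (-1)·(2.6667)) / 5 = 13/5 = 2.6
  s[U,W] = ((-1)·(0.8333) + (0)·(-1.1667) + (-3)·(1.8333) + (2)·(-0.1667) + (3)·(1.8333) + (-1)·(-3.1667)) / 5 = 2/5 = 0.4
  s[V,V] = ((1.6667)·(1.6667) + (-3.3333)·(-3.3333) + (-3.3333)·(-3.3333) + (-0.3333)·(-0.3333) + (2.6667)·(2.6667) + (2.6667)·(2.6667)) / 5 = 39.3333/5 = 7.8667
  s[V,W] = ((1.6667)·(0.8333) + (-3.3333)·(-1.1667) + (-3.3333)·(1.8333) + (-0.3333)·(-0.1667) + (2.6667)·(1.8333) + (2.6667)·(-3.1667)) / 5 = -4.3333/5 = -0.8667
  s[W,W] = ((0.8333)·(0.8333) + (-1.1667)·(-1.1667) + (1.8333)·(1.8333) + (-0.1667)·(-0.1667) + (1.8333)·(1.8333) + (-3.1667)·(-3.1667)) / 5 = 18.8333/5 = 3.7667
  Sample standard deviations s_i = √(s[i,i]):
  s(U) = √(4.8) = 2.1909
  s(V) = √(7.8667) = 2.8048
  s(W) = √(3.7667) = 1.9408

Step 3 — r_{ij} = s_{ij} / (s_i · s_j):
  r[U,U] = 1 (diagonal).
  r[U,V] = 2.6 / (2.1909 · 2.8048) = 2.6 / 6.1449 = 0.4231
  r[U,W] = 0.4 / (2.1909 · 1.9408) = 0.4 / 4.2521 = 0.0941
  r[V,V] = 1 (diagonal).
  r[V,W] = -0.8667 / (2.8048 · 1.9408) = -0.8667 / 5.4434 = -0.1592
  r[W,W] = 1 (diagonal).

R is symmetric with unit diagonal. Assembling:

R = [[1, 0.4231, 0.0941],
 [0.4231, 1, -0.1592],
 [0.0941, -0.1592, 1]]


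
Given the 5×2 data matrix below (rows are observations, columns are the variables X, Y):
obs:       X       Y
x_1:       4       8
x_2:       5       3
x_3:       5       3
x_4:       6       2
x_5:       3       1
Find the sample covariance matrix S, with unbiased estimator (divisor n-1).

Step 1 — column means:
  mean(X) = (4 + 5 + 5 + 6 + 3) / 5 = 23/5 = 4.6
  mean(Y) = (8 + 3 + 3 + 2 + 1) / 5 = 17/5 = 3.4

Step 2 — sample covariance S[i,j] = (1/(n-1)) · Σ_k (x_{k,i} - mean_i) · (x_{k,j} - mean_j), with n-1 = 4.
  S[X,X] = ((-0.6)·(-0.6) + (0.4)·(0.4) + (0.4)·(0.4) + (1.4)·(1.4) + (-1.6)·(-1.6)) / 4 = 5.2/4 = 1.3
  S[X,Y] = ((-0.6)·(4.6) + (0.4)·(-0.4) + (0.4)·(-0.4) + (1.4)·(-1.4) + (-1.6)·(-2.4)) / 4 = -1.2/4 = -0.3
  S[Y,Y] = ((4.6)·(4.6) + (-0.4)·(-0.4) + (-0.4)·(-0.4) + (-1.4)·(-1.4) + (-2.4)·(-2.4)) / 4 = 29.2/4 = 7.3

S is symmetric (S[j,i] = S[i,j]). Assembling:

S = [[1.3, -0.3],
 [-0.3, 7.3]]


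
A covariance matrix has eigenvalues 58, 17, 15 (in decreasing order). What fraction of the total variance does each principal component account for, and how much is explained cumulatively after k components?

Step 1 — total variance = trace(Sigma) = Σ λ_i = 58 + 17 + 15 = 90.

Step 2 — fraction explained by component i = λ_i / Σ λ:
  PC1: 58/90 = 0.6444
  PC2: 17/90 = 0.1889
  PC3: 15/90 = 0.1667

Step 3 — cumulative fraction after k components = (λ_1 + ... + λ_k) / Σ λ:
  k = 1: 58/90 = 0.6444
  k = 2: (58 + 17)/90 = 75/90 = 0.8333
  k = 3: (58 + 17 + 15)/90 = 90/90 = 1

Summary (fraction, with percent):

explained: PC1 0.6444 (64.44%), PC2 0.1889 (18.89%), PC3 0.1667 (16.67%);  cumulative: 0.6444, 0.8333, 1


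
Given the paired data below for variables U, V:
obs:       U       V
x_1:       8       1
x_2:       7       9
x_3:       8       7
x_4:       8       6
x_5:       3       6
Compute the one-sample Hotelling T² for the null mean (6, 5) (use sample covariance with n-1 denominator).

Step 1 — sample mean vector:
  mean(U) = (8 + 7 + 8 + 8 + 3) / 5 = 34/5 = 6.8
  mean(V) = (1 + 9 + 7 + 6 + 6) / 5 = 29/5 = 5.8
  x̄ = (6.8, 5.8),  deviation x̄ - mu_0 = (6.8, 5.8) - (6, 5) = (0.8, 0.8).

Step 2 — sample covariance matrix, S[i,j] = (1/(n-1)) · Σ_k (x_{k,i} - mean_i) · (x_{k,j} - mean_j), divisor n-1 = 4:
  S[U,U] = ((1.2)·(1.2) + (0.2)·(0.2) + (1.2)·(1.2) + (1.2)·(1.2) + (-3.8)·(-3.8)) / 4 = 18.8/4 = 4.7
  S[U,V] = ((1.2)·(-4.8) + (0.2)·(3.2) + (1.2)·(1.2) + (1.2)·(0.2) + (-3.8)·(0.2)) / 4 = -4.2/4 = -1.05
  S[V,V] = ((-4.8)·(-4.8) + (3.2)·(3.2) + (1.2)·(1.2) + (0.2)·(0.2) + (0.2)·(0.2)) / 4 = 34.8/4 = 8.7
  S = [[4.7, -1.05],
 [-1.05, 8.7]].

Step 3 — invert S. det(S) = 4.7·8.7 - (-1.05)² = 39.7875.
  S^{-1} = (1/det) · [[d, -b], [-b, a]] = [[0.2187, 0.0264],
 [0.0264, 0.1181]].

Step 4 — quadratic form (x̄ - mu_0)^T · S^{-1} · (x̄ - mu_0):
  S^{-1} · (x̄ - mu_0) = (0.196, 0.1156),
  (x̄ - mu_0)^T · [...] = (0.8)·(0.196) + (0.8)·(0.1156) = 0.2493.

Step 5 — scale by n: T² = 5 · 0.2493 = 1.2466.

T² ≈ 1.2466


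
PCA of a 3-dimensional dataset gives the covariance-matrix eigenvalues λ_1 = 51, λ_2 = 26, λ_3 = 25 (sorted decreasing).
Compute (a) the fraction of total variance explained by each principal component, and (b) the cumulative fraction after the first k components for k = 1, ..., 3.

Step 1 — total variance = trace(Sigma) = Σ λ_i = 51 + 26 + 25 = 102.

Step 2 — fraction explained by component i = λ_i / Σ λ:
  PC1: 51/102 = 0.5
  PC2: 26/102 = 0.2549
  PC3: 25/102 = 0.2451

Step 3 — cumulative fraction after k components = (λ_1 + ... + λ_k) / Σ λ:
  k = 1: 51/102 = 0.5
  k = 2: (51 + 26)/102 = 77/102 = 0.7549
  k = 3: (51 + 26 + 25)/102 = 102/102 = 1

Summary (fraction, with percent):

explained: PC1 0.5 (50%), PC2 0.2549 (25.49%), PC3 0.2451 (24.51%);  cumulative: 0.5, 0.7549, 1


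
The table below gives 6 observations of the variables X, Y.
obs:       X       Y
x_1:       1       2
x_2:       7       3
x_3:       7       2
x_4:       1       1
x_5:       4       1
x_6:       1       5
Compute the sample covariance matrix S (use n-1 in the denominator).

Step 1 — column means:
  mean(X) = (1 + 7 + 7 + 1 + 4 + 1) / 6 = 21/6 = 3.5
  mean(Y) = (2 + 3 + 2 + 1 + 1 + 5) / 6 = 14/6 = 2.3333

Step 2 — sample covariance S[i,j] = (1/(n-1)) · Σ_k (x_{k,i} - mean_i) · (x_{k,j} - mean_j), with n-1 = 5.
  S[X,X] = ((-2.5)·(-2.5) + (3.5)·(3.5) + (3.5)·(3.5) + (-2.5)·(-2.5) + (0.5)·(0.5) + (-2.5)·(-2.5)) / 5 = 43.5/5 = 8.7
  S[X,Y] = ((-2.5)·(-0.3333) + (3.5)·(0.6667) + (3.5)·(-0.3333) + (-2.5)·(-1.3333) + (0.5)·(-1.3333) + (-2.5)·(2.6667)) / 5 = -2/5 = -0.4
  S[Y,Y] = ((-0.3333)·(-0.3333) + (0.6667)·(0.6667) + (-0.3333)·(-0.3333) + (-1.3333)·(-1.3333) + (-1.3333)·(-1.3333) + (2.6667)·(2.6667)) / 5 = 11.3333/5 = 2.2667

S is symmetric (S[j,i] = S[i,j]). Assembling:

S = [[8.7, -0.4],
 [-0.4, 2.2667]]


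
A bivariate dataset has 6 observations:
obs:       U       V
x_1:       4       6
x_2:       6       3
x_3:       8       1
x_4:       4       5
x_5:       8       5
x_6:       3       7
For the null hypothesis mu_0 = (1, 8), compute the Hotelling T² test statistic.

Step 1 — sample mean vector:
  mean(U) = (4 + 6 + 8 + 4 + 8 + 3) / 6 = 33/6 = 5.5
  mean(V) = (6 + 3 + 1 + 5 + 5 + 7) / 6 = 27/6 = 4.5
  x̄ = (5.5, 4.5),  deviation x̄ - mu_0 = (5.5, 4.5) - (1, 8) = (4.5, -3.5).

Step 2 — sample covariance matrix, S[i,j] = (1/(n-1)) · Σ_k (x_{k,i} - mean_i) · (x_{k,j} - mean_j), divisor n-1 = 5:
  S[U,U] = ((-1.5)·(-1.5) + (0.5)·(0.5) + (2.5)·(2.5) + (-1.5)·(-1.5) + (2.5)·(2.5) + (-2.5)·(-2.5)) / 5 = 23.5/5 = 4.7
  S[U,V] = ((-1.5)·(1.5) + (0.5)·(-1.5) + (2.5)·(-3.5) + (-1.5)·(0.5) + (2.5)·(0.5) + (-2.5)·(2.5)) / 5 = -17.5/5 = -3.5
  S[V,V] = ((1.5)·(1.5) + (-1.5)·(-1.5) + (-3.5)·(-3.5) + (0.5)·(0.5) + (0.5)·(0.5) + (2.5)·(2.5)) / 5 = 23.5/5 = 4.7
  S = [[4.7, -3.5],
 [-3.5, 4.7]].

Step 3 — invert S. det(S) = 4.7·4.7 - (-3.5)² = 9.84.
  S^{-1} = (1/det) · [[d, -b], [-b, a]] = [[0.4776, 0.3557],
 [0.3557, 0.4776]].

Step 4 — quadratic form (x̄ - mu_0)^T · S^{-1} · (x̄ - mu_0):
  S^{-1} · (x̄ - mu_0) = (0.9045, -0.0711),
  (x̄ - mu_0)^T · [...] = (4.5)·(0.9045) + (-3.5)·(-0.0711) = 4.3191.

Step 5 — scale by n: T² = 6 · 4.3191 = 25.9146.

T² ≈ 25.9146


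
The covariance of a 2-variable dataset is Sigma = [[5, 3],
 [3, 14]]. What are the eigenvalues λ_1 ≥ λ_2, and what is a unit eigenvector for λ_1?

Step 1 — characteristic polynomial of 2×2 Sigma:
  det(Sigma - λI) = λ² - trace · λ + det = 0.
  trace = 5 + 14 = 19, det = 5·14 - (3)² = 61.
Step 2 — discriminant:
  Δ = trace² - 4·det = 361 - 244 = 117.
Step 3 — eigenvalues:
  λ = (trace ± √Δ)/2 = (19 ± 10.8167)/2,
  λ_1 = 14.9083,  λ_2 = 4.0917.

Step 4 — unit eigenvector for λ_1: solve (Sigma - λ_1 I)v = 0. First row:
  (5 - 14.9083)·v_x + (3)·v_y = 0, i.e. (-9.9083)·v_x + (3)·v_y = 0,
  so v ∝ (b, λ_1 - a) = (3, 9.9083) = u.
  ||u|| = √((3)² + (9.9083)²) = √(107.1749) ≈ 10.3525,
  v_1 = u/||u|| ≈ (0.2898, 0.9571) (||v_1|| = 1).

λ_1 = 14.9083,  λ_2 = 4.0917;  v_1 ≈ (0.2898, 0.9571)


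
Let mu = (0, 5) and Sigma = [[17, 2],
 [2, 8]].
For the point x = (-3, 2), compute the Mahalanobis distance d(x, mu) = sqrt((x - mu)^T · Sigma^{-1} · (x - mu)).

Step 1 — centre the observation: (x - mu) = (-3, -3).

Step 2 — invert Sigma. det(Sigma) = 17·8 - (2)² = 132.
  Sigma^{-1} = (1/det) · [[d, -b], [-b, a]] = [[0.0606, -0.0152],
 [-0.0152, 0.1288]].

Step 3 — form the quadratic (x - mu)^T · Sigma^{-1} · (x - mu):
  Sigma^{-1} · (x - mu) = (-0.1364, -0.3409).
  (x - mu)^T · [Sigma^{-1} · (x - mu)] = (-3)·(-0.1364) + (-3)·(-0.3409) = 1.4318.

Step 4 — take square root: d = √(1.4318) ≈ 1.1966.

d(x, mu) = √(1.4318) ≈ 1.1966


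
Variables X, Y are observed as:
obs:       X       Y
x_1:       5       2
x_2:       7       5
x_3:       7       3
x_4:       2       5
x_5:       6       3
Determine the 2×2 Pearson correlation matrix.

Step 1 — column means:
  mean(X) = (5 + 7 + 7 + 2 + 6) / 5 = 27/5 = 5.4
  mean(Y) = (2 + 5 + 3 + 5 + 3) / 5 = 18/5 = 3.6

Step 2 — sample variances and covariances s[i,j] = (1/(n-1)) · Σ_k (x_{k,i} - mean_i) · (x_{k,j} - mean_j), with n-1 = 4:
  s[X,X] = ((-0.4)·(-0.4) + (1.6)·(1.6) + (1.6)·(1.6) + (-3.4)·(-3.4) + (0.6)·(0.6)) / 4 = 17.2/4 = 4.3
  s[X,Y] = ((-0.4)·(-1.6) + (1.6)·(1.4) + (1.6)·(-0.6) + (-3.4)·(1.4) + (0.6)·(-0.6)) / 4 = -3.2/4 = -0.8
  s[Y,Y] = ((-1.6)·(-1.6) + (1.4)·(1.4) + (-0.6)·(-0.6) + (1.4)·(1.4) + (-0.6)·(-0.6)) / 4 = 7.2/4 = 1.8
  Sample standard deviations s_i = √(s[i,i]):
  s(X) = √(4.3) = 2.0736
  s(Y) = √(1.8) = 1.3416

Step 3 — r_{ij} = s_{ij} / (s_i · s_j):
  r[X,X] = 1 (diagonal).
  r[X,Y] = -0.8 / (2.0736 · 1.3416) = -0.8 / 2.7821 = -0.2876
  r[Y,Y] = 1 (diagonal).

R is symmetric with unit diagonal. Assembling:

R = [[1, -0.2876],
 [-0.2876, 1]]


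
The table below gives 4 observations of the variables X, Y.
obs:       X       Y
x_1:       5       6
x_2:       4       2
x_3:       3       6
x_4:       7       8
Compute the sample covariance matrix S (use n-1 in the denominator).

Step 1 — column means:
  mean(X) = (5 + 4 + 3 + 7) / 4 = 19/4 = 4.75
  mean(Y) = (6 + 2 + 6 + 8) / 4 = 22/4 = 5.5

Step 2 — sample covariance S[i,j] = (1/(n-1)) · Σ_k (x_{k,i} - mean_i) · (x_{k,j} - mean_j), with n-1 = 3.
  S[X,X] = ((0.25)·(0.25) + (-0.75)·(-0.75) + (-1.75)·(-1.75) + (2.25)·(2.25)) / 3 = 8.75/3 = 2.9167
  S[X,Y] = ((0.25)·(0.5) + (-0.75)·(-3.5) + (-1.75)·(0.5) + (2.25)·(2.5)) / 3 = 7.5/3 = 2.5
  S[Y,Y] = ((0.5)·(0.5) + (-3.5)·(-3.5) + (0.5)·(0.5) + (2.5)·(2.5)) / 3 = 19/3 = 6.3333

S is symmetric (S[j,i] = S[i,j]). Assembling:

S = [[2.9167, 2.5],
 [2.5, 6.3333]]


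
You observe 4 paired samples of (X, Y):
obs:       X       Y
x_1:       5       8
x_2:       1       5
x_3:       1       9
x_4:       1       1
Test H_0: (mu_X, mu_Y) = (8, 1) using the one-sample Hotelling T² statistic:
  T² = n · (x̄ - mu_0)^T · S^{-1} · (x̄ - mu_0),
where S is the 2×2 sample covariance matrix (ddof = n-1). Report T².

Step 1 — sample mean vector:
  mean(X) = (5 + 1 + 1 + 1) / 4 = 8/4 = 2
  mean(Y) = (8 + 5 + 9 + 1) / 4 = 23/4 = 5.75
  x̄ = (2, 5.75),  deviation x̄ - mu_0 = (2, 5.75) - (8, 1) = (-6, 4.75).

Step 2 — sample covariance matrix, S[i,j] = (1/(n-1)) · Σ_k (x_{k,i} - mean_i) · (x_{k,j} - mean_j), divisor n-1 = 3:
  S[X,X] = ((3)·(3) + (-1)·(-1) + (-1)·(-1) + (-1)·(-1)) / 3 = 12/3 = 4
  S[X,Y] = ((3)·(2.25) + (-1)·(-0.75) + (-1)·(3.25) + (-1)·(-4.75)) / 3 = 9/3 = 3
  S[Y,Y] = ((2.25)·(2.25) + (-0.75)·(-0.75) + (3.25)·(3.25) + (-4.75)·(-4.75)) / 3 = 38.75/3 = 12.9167
  S = [[4, 3],
 [3, 12.9167]].

Step 3 — invert S. det(S) = 4·12.9167 - (3)² = 42.6667.
  S^{-1} = (1/det) · [[d, -b], [-b, a]] = [[0.3027, -0.0703],
 [-0.0703, 0.0938]].

Step 4 — quadratic form (x̄ - mu_0)^T · S^{-1} · (x̄ - mu_0):
  S^{-1} · (x̄ - mu_0) = (-2.1504, 0.8672),
  (x̄ - mu_0)^T · [...] = (-6)·(-2.1504) + (4.75)·(0.8672) = 17.0215.

Step 5 — scale by n: T² = 4 · 17.0215 = 68.0859.

T² ≈ 68.0859


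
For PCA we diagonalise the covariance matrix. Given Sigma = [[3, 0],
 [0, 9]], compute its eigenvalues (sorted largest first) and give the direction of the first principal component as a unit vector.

Step 1 — characteristic polynomial of 2×2 Sigma:
  det(Sigma - λI) = λ² - trace · λ + det = 0.
  trace = 3 + 9 = 12, det = 3·9 - (0)² = 27.
Step 2 — discriminant:
  Δ = trace² - 4·det = 144 - 108 = 36.
Step 3 — eigenvalues:
  λ = (trace ± √Δ)/2 = (12 ± 6)/2,
  λ_1 = 9,  λ_2 = 3.

Step 4 — unit eigenvector for λ_1: Sigma is diagonal, so its eigenvectors are the coordinate axes. λ_1 = 9 is the diagonal entry on the second coordinate axis, hence
  v_1 = (0, 1) (||v_1|| = 1).

λ_1 = 9,  λ_2 = 3;  v_1 ≈ (0, 1)


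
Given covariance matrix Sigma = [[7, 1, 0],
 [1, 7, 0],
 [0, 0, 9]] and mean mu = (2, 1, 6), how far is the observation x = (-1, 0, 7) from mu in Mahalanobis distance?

Step 1 — centre the observation: (x - mu) = (-3, -1, 1).

Step 2 — invert Sigma (cofactor / det for 3×3, or solve directly):
  Sigma^{-1} = [[0.1458, -0.0208, 0],
 [-0.0208, 0.1458, 0],
 [0, 0, 0.1111]].

Step 3 — form the quadratic (x - mu)^T · Sigma^{-1} · (x - mu):
  Sigma^{-1} · (x - mu) = (-0.4167, -0.0833, 0.1111).
  (x - mu)^T · [Sigma^{-1} · (x - mu)] = (-3)·(-0.4167) + (-1)·(-0.0833) + (1)·(0.1111) = 1.4444.

Step 4 — take square root: d = √(1.4444) ≈ 1.2019.

d(x, mu) = √(1.4444) ≈ 1.2019


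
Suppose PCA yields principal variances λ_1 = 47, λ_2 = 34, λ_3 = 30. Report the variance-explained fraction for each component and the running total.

Step 1 — total variance = trace(Sigma) = Σ λ_i = 47 + 34 + 30 = 111.

Step 2 — fraction explained by component i = λ_i / Σ λ:
  PC1: 47/111 = 0.4234
  PC2: 34/111 = 0.3063
  PC3: 30/111 = 0.2703

Step 3 — cumulative fraction after k components = (λ_1 + ... + λ_k) / Σ λ:
  k = 1: 47/111 = 0.4234
  k = 2: (47 + 34)/111 = 81/111 = 0.7297
  k = 3: (47 + 34 + 30)/111 = 111/111 = 1

Summary (fraction, with percent):

explained: PC1 0.4234 (42.34%), PC2 0.3063 (30.63%), PC3 0.2703 (27.03%);  cumulative: 0.4234, 0.7297, 1


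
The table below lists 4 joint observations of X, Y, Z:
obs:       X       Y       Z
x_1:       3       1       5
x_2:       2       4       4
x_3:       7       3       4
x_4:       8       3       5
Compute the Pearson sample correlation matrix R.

Step 1 — column means:
  mean(X) = (3 + 2 + 7 + 8) / 4 = 20/4 = 5
  mean(Y) = (1 + 4 + 3 + 3) / 4 = 11/4 = 2.75
  mean(Z) = (5 + 4 + 4 + 5) / 4 = 18/4 = 4.5

Step 2 — sample variances and covariances s[i,j] = (1/(n-1)) · Σ_k (x_{k,i} - mean_i) · (x_{k,j} - mean_j), with n-1 = 3:
  s[X,X] = ((-2)·(-2) + (-3)·(-3) + (2)·(2) + (3)·(3)) / 3 = 26/3 = 8.6667
  s[X,Y] = ((-2)·(-1.75) + (-3)·(1.25) + (2)·(0.25) + (3)·(0.25)) / 3 = 1/3 = 0.3333
  s[X,Z] = ((-2)·(0.5) + (-3)·(-0.5) + (2)·(-0.5) + (3)·(0.5)) / 3 = 1/3 = 0.3333
  s[Y,Y] = ((-1.75)·(-1.75) + (1.25)·(1.25) + (0.25)·(0.25) + (0.25)·(0.25)) / 3 = 4.75/3 = 1.5833
  s[Y,Z] = ((-1.75)·(0.5) + (1.25)·(-0.5) + (0.25)·(-0.5) + (0.25)·(0.5)) / 3 = -1.5/3 = -0.5
  s[Z,Z] = ((0.5)·(0.5) + (-0.5)·(-0.5) + (-0.5)·(-0.5) + (0.5)·(0.5)) / 3 = 1/3 = 0.3333
  Sample standard deviations s_i = √(s[i,i]):
  s(X) = √(8.6667) = 2.9439
  s(Y) = √(1.5833) = 1.2583
  s(Z) = √(0.3333) = 0.5774

Step 3 — r_{ij} = s_{ij} / (s_i · s_j):
  r[X,X] = 1 (diagonal).
  r[X,Y] = 0.3333 / (2.9439 · 1.2583) = 0.3333 / 3.7044 = 0.09
  r[X,Z] = 0.3333 / (2.9439 · 0.5774) = 0.3333 / 1.6997 = 0.1961
  r[Y,Y] = 1 (diagonal).
  r[Y,Z] = -0.5 / (1.2583 · 0.5774) = -0.5 / 0.7265 = -0.6882
  r[Z,Z] = 1 (diagonal).

R is symmetric with unit diagonal. Assembling:

R = [[1, 0.09, 0.1961],
 [0.09, 1, -0.6882],
 [0.1961, -0.6882, 1]]


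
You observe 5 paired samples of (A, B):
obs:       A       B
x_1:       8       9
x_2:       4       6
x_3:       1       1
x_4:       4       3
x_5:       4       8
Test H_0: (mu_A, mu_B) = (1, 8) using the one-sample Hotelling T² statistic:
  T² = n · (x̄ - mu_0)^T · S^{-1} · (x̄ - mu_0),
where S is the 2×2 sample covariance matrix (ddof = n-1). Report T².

Step 1 — sample mean vector:
  mean(A) = (8 + 4 + 1 + 4 + 4) / 5 = 21/5 = 4.2
  mean(B) = (9 + 6 + 1 + 3 + 8) / 5 = 27/5 = 5.4
  x̄ = (4.2, 5.4),  deviation x̄ - mu_0 = (4.2, 5.4) - (1, 8) = (3.2, -2.6).

Step 2 — sample covariance matrix, S[i,j] = (1/(n-1)) · Σ_k (x_{k,i} - mean_i) · (x_{k,j} - mean_j), divisor n-1 = 4:
  S[A,A] = ((3.8)·(3.8) + (-0.2)·(-0.2) + (-3.2)·(-3.2) + (-0.2)·(-0.2) + (-0.2)·(-0.2)) / 4 = 24.8/4 = 6.2
  S[A,B] = ((3.8)·(3.6) + (-0.2)·(0.6) + (-3.2)·(-4.4) + (-0.2)·(-2.4) + (-0.2)·(2.6)) / 4 = 27.6/4 = 6.9
  S[B,B] = ((3.6)·(3.6) + (0.6)·(0.6) + (-4.4)·(-4.4) + (-2.4)·(-2.4) + (2.6)·(2.6)) / 4 = 45.2/4 = 11.3
  S = [[6.2, 6.9],
 [6.9, 11.3]].

Step 3 — invert S. det(S) = 6.2·11.3 - (6.9)² = 22.45.
  S^{-1} = (1/det) · [[d, -b], [-b, a]] = [[0.5033, -0.3073],
 [-0.3073, 0.2762]].

Step 4 — quadratic form (x̄ - mu_0)^T · S^{-1} · (x̄ - mu_0):
  S^{-1} · (x̄ - mu_0) = (2.4098, -1.7016),
  (x̄ - mu_0)^T · [...] = (3.2)·(2.4098) + (-2.6)·(-1.7016) = 12.1354.

Step 5 — scale by n: T² = 5 · 12.1354 = 60.6771.

T² ≈ 60.6771


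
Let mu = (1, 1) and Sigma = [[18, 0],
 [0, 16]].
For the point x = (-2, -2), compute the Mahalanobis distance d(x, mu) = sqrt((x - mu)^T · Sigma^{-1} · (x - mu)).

Step 1 — centre the observation: (x - mu) = (-3, -3).

Step 2 — invert Sigma. det(Sigma) = 18·16 - (0)² = 288.
  Sigma^{-1} = (1/det) · [[d, -b], [-b, a]] = [[0.0556, 0],
 [0, 0.0625]].

Step 3 — form the quadratic (x - mu)^T · Sigma^{-1} · (x - mu):
  Sigma^{-1} · (x - mu) = (-0.1667, -0.1875).
  (x - mu)^T · [Sigma^{-1} · (x - mu)] = (-3)·(-0.1667) + (-3)·(-0.1875) = 1.0625.

Step 4 — take square root: d = √(1.0625) ≈ 1.0308.

d(x, mu) = √(1.0625) ≈ 1.0308


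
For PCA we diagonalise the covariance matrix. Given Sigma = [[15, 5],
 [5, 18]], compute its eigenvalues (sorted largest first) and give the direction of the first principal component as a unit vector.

Step 1 — characteristic polynomial of 2×2 Sigma:
  det(Sigma - λI) = λ² - trace · λ + det = 0.
  trace = 15 + 18 = 33, det = 15·18 - (5)² = 245.
Step 2 — discriminant:
  Δ = trace² - 4·det = 1089 - 980 = 109.
Step 3 — eigenvalues:
  λ = (trace ± √Δ)/2 = (33 ± 10.4403)/2,
  λ_1 = 21.7202,  λ_2 = 11.2798.

Step 4 — unit eigenvector for λ_1: solve (Sigma - λ_1 I)v = 0. First row:
  (15 - 21.7202)·v_x + (5)·v_y = 0, i.e. (-6.7202)·v_x + (5)·v_y = 0,
  so v ∝ (b, λ_1 - a) = (5, 6.7202) = u.
  ||u|| = √((5)² + (6.7202)²) = √(70.1605) ≈ 8.3762,
  v_1 = u/||u|| ≈ (0.5969, 0.8023) (||v_1|| = 1).

λ_1 = 21.7202,  λ_2 = 11.2798;  v_1 ≈ (0.5969, 0.8023)


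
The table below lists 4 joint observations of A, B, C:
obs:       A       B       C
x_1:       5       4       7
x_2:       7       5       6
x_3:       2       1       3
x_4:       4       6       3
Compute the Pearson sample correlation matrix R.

Step 1 — column means:
  mean(A) = (5 + 7 + 2 + 4) / 4 = 18/4 = 4.5
  mean(B) = (4 + 5 + 1 + 6) / 4 = 16/4 = 4
  mean(C) = (7 + 6 + 3 + 3) / 4 = 19/4 = 4.75

Step 2 — sample variances and covariances s[i,j] = (1/(n-1)) · Σ_k (x_{k,i} - mean_i) · (x_{k,j} - mean_j), with n-1 = 3:
  s[A,A] = ((0.5)·(0.5) + (2.5)·(2.5) + (-2.5)·(-2.5) + (-0.5)·(-0.5)) / 3 = 13/3 = 4.3333
  s[A,B] = ((0.5)·(0) + (2.5)·(1) + (-2.5)·(-3) + (-0.5)·(2)) / 3 = 9/3 = 3
  s[A,C] = ((0.5)·(2.25) + (2.5)·(1.25) + (-2.5)·(-1.75) + (-0.5)·(-1.75)) / 3 = 9.5/3 = 3.1667
  s[B,B] = ((0)·(0) + (1)·(1) + (-3)·(-3) + (2)·(2)) / 3 = 14/3 = 4.6667
  s[B,C] = ((0)·(2.25) + (1)·(1.25) + (-3)·(-1.75) + (2)·(-1.75)) / 3 = 3/3 = 1
  s[C,C] = ((2.25)·(2.25) + (1.25)·(1.25) + (-1.75)·(-1.75) + (-1.75)·(-1.75)) / 3 = 12.75/3 = 4.25
  Sample standard deviations s_i = √(s[i,i]):
  s(A) = √(4.3333) = 2.0817
  s(B) = √(4.6667) = 2.1602
  s(C) = √(4.25) = 2.0616

Step 3 — r_{ij} = s_{ij} / (s_i · s_j):
  r[A,A] = 1 (diagonal).
  r[A,B] = 3 / (2.0817 · 2.1602) = 3 / 4.4969 = 0.6671
  r[A,C] = 3.1667 / (2.0817 · 2.0616) = 3.1667 / 4.2915 = 0.7379
  r[B,B] = 1 (diagonal).
  r[B,C] = 1 / (2.1602 · 2.0616) = 1 / 4.4535 = 0.2245
  r[C,C] = 1 (diagonal).

R is symmetric with unit diagonal. Assembling:

R = [[1, 0.6671, 0.7379],
 [0.6671, 1, 0.2245],
 [0.7379, 0.2245, 1]]
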